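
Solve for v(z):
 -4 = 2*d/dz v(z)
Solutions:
 v(z) = C1 - 2*z


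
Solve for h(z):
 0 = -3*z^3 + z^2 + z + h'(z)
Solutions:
 h(z) = C1 + 3*z^4/4 - z^3/3 - z^2/2


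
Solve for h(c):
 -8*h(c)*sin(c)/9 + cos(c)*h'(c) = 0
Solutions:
 h(c) = C1/cos(c)^(8/9)


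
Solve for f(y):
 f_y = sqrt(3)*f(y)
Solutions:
 f(y) = C1*exp(sqrt(3)*y)


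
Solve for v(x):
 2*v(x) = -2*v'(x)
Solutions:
 v(x) = C1*exp(-x)


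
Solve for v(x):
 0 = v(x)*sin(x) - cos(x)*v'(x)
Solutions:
 v(x) = C1/cos(x)


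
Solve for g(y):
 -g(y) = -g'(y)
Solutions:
 g(y) = C1*exp(y)


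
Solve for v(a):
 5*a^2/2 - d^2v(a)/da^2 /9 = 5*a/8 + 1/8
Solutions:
 v(a) = C1 + C2*a + 15*a^4/8 - 15*a^3/16 - 9*a^2/16


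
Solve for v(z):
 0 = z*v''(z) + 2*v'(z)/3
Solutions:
 v(z) = C1 + C2*z^(1/3)


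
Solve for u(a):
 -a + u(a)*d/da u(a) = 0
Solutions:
 u(a) = -sqrt(C1 + a^2)
 u(a) = sqrt(C1 + a^2)


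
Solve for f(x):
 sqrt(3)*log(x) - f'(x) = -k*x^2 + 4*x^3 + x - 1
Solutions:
 f(x) = C1 + k*x^3/3 - x^4 - x^2/2 + sqrt(3)*x*log(x) - sqrt(3)*x + x


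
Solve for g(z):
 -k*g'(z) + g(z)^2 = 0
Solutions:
 g(z) = -k/(C1*k + z)


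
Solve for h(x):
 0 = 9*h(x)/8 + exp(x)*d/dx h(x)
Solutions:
 h(x) = C1*exp(9*exp(-x)/8)


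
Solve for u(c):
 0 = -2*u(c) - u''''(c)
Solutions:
 u(c) = (C1*sin(2^(3/4)*c/2) + C2*cos(2^(3/4)*c/2))*exp(-2^(3/4)*c/2) + (C3*sin(2^(3/4)*c/2) + C4*cos(2^(3/4)*c/2))*exp(2^(3/4)*c/2)


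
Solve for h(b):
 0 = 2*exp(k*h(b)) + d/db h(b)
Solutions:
 h(b) = Piecewise((log(1/(C1*k + 2*b*k))/k, Ne(k, 0)), (nan, True))
 h(b) = Piecewise((C1 - 2*b, Eq(k, 0)), (nan, True))


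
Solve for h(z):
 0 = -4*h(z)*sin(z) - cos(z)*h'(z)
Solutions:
 h(z) = C1*cos(z)^4


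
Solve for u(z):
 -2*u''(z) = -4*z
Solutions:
 u(z) = C1 + C2*z + z^3/3


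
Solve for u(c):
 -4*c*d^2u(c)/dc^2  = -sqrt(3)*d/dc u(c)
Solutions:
 u(c) = C1 + C2*c^(sqrt(3)/4 + 1)


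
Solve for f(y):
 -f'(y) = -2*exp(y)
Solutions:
 f(y) = C1 + 2*exp(y)


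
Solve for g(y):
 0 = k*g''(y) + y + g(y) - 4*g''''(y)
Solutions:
 g(y) = C1*exp(-sqrt(2)*y*sqrt(k - sqrt(k^2 + 16))/4) + C2*exp(sqrt(2)*y*sqrt(k - sqrt(k^2 + 16))/4) + C3*exp(-sqrt(2)*y*sqrt(k + sqrt(k^2 + 16))/4) + C4*exp(sqrt(2)*y*sqrt(k + sqrt(k^2 + 16))/4) - y


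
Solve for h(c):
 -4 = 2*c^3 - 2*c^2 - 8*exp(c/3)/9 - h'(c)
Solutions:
 h(c) = C1 + c^4/2 - 2*c^3/3 + 4*c - 8*exp(c/3)/3


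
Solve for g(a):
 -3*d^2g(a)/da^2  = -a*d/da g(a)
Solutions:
 g(a) = C1 + C2*erfi(sqrt(6)*a/6)


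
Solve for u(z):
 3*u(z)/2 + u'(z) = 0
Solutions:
 u(z) = C1*exp(-3*z/2)


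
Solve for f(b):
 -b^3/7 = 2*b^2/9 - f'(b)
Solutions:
 f(b) = C1 + b^4/28 + 2*b^3/27


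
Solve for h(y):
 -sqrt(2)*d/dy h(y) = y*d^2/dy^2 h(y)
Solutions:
 h(y) = C1 + C2*y^(1 - sqrt(2))


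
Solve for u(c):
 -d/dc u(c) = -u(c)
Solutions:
 u(c) = C1*exp(c)


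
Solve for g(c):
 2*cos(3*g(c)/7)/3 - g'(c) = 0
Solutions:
 -2*c/3 - 7*log(sin(3*g(c)/7) - 1)/6 + 7*log(sin(3*g(c)/7) + 1)/6 = C1


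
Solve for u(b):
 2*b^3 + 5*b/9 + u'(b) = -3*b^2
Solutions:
 u(b) = C1 - b^4/2 - b^3 - 5*b^2/18


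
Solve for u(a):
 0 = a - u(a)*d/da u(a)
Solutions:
 u(a) = -sqrt(C1 + a^2)
 u(a) = sqrt(C1 + a^2)


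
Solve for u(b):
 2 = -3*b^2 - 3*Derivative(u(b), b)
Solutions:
 u(b) = C1 - b^3/3 - 2*b/3


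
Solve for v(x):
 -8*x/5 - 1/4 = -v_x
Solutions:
 v(x) = C1 + 4*x^2/5 + x/4


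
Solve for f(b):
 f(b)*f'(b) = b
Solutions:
 f(b) = -sqrt(C1 + b^2)
 f(b) = sqrt(C1 + b^2)


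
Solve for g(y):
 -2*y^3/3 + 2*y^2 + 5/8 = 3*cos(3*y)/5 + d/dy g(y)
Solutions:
 g(y) = C1 - y^4/6 + 2*y^3/3 + 5*y/8 - sin(3*y)/5


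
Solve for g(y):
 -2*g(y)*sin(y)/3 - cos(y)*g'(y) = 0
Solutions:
 g(y) = C1*cos(y)^(2/3)


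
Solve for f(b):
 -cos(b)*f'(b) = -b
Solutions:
 f(b) = C1 + Integral(b/cos(b), b)


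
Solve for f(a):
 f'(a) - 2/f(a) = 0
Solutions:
 f(a) = -sqrt(C1 + 4*a)
 f(a) = sqrt(C1 + 4*a)


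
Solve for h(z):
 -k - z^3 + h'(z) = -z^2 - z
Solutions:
 h(z) = C1 + k*z + z^4/4 - z^3/3 - z^2/2


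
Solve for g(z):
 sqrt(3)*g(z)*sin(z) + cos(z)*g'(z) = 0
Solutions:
 g(z) = C1*cos(z)^(sqrt(3))


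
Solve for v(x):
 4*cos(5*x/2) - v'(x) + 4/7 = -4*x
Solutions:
 v(x) = C1 + 2*x^2 + 4*x/7 + 8*sin(5*x/2)/5


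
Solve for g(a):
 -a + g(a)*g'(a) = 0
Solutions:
 g(a) = -sqrt(C1 + a^2)
 g(a) = sqrt(C1 + a^2)


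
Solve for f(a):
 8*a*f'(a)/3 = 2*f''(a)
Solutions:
 f(a) = C1 + C2*erfi(sqrt(6)*a/3)


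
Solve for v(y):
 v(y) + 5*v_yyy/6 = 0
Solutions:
 v(y) = C3*exp(-5^(2/3)*6^(1/3)*y/5) + (C1*sin(2^(1/3)*3^(5/6)*5^(2/3)*y/10) + C2*cos(2^(1/3)*3^(5/6)*5^(2/3)*y/10))*exp(5^(2/3)*6^(1/3)*y/10)


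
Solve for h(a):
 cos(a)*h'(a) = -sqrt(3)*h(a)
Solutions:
 h(a) = C1*(sin(a) - 1)^(sqrt(3)/2)/(sin(a) + 1)^(sqrt(3)/2)


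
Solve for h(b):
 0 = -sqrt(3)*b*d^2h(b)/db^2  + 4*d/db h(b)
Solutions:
 h(b) = C1 + C2*b^(1 + 4*sqrt(3)/3)


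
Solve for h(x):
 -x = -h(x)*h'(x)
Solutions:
 h(x) = -sqrt(C1 + x^2)
 h(x) = sqrt(C1 + x^2)


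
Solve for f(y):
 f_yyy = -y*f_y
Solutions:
 f(y) = C1 + Integral(C2*airyai(-y) + C3*airybi(-y), y)


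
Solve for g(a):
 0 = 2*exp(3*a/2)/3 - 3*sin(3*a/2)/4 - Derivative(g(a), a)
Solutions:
 g(a) = C1 + 4*exp(3*a/2)/9 + cos(3*a/2)/2


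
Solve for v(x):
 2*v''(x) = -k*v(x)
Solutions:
 v(x) = C1*exp(-sqrt(2)*x*sqrt(-k)/2) + C2*exp(sqrt(2)*x*sqrt(-k)/2)


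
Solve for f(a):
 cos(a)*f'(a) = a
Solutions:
 f(a) = C1 + Integral(a/cos(a), a)


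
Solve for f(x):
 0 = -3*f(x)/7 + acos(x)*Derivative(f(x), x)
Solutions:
 f(x) = C1*exp(3*Integral(1/acos(x), x)/7)


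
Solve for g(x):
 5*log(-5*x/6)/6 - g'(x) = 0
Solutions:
 g(x) = C1 + 5*x*log(-x)/6 + 5*x*(-log(6) - 1 + log(5))/6


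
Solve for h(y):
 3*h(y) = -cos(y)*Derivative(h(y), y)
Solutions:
 h(y) = C1*(sin(y) - 1)^(3/2)/(sin(y) + 1)^(3/2)


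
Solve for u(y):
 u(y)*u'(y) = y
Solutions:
 u(y) = -sqrt(C1 + y^2)
 u(y) = sqrt(C1 + y^2)


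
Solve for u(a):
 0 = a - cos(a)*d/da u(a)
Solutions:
 u(a) = C1 + Integral(a/cos(a), a)


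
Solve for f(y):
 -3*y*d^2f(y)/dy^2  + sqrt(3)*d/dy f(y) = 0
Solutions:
 f(y) = C1 + C2*y^(sqrt(3)/3 + 1)


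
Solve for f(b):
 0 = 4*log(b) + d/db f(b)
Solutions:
 f(b) = C1 - 4*b*log(b) + 4*b


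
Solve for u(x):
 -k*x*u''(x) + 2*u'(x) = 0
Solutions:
 u(x) = C1 + x^(((re(k) + 2)*re(k) + im(k)^2)/(re(k)^2 + im(k)^2))*(C2*sin(2*log(x)*Abs(im(k))/(re(k)^2 + im(k)^2)) + C3*cos(2*log(x)*im(k)/(re(k)^2 + im(k)^2)))


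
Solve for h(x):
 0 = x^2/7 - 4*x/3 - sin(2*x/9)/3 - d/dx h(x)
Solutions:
 h(x) = C1 + x^3/21 - 2*x^2/3 + 3*cos(2*x/9)/2


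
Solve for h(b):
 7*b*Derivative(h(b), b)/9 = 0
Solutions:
 h(b) = C1


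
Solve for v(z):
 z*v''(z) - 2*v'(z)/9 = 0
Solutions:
 v(z) = C1 + C2*z^(11/9)


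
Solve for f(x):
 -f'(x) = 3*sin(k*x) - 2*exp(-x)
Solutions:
 f(x) = C1 - 2*exp(-x) + 3*cos(k*x)/k


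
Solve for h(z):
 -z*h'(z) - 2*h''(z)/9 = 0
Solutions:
 h(z) = C1 + C2*erf(3*z/2)


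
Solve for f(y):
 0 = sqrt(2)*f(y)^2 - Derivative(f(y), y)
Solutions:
 f(y) = -1/(C1 + sqrt(2)*y)


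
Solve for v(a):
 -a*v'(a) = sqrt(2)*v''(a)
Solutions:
 v(a) = C1 + C2*erf(2^(1/4)*a/2)


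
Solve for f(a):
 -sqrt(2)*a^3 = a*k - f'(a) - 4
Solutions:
 f(a) = C1 + sqrt(2)*a^4/4 + a^2*k/2 - 4*a


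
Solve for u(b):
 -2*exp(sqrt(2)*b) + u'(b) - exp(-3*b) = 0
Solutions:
 u(b) = C1 + sqrt(2)*exp(sqrt(2)*b) - exp(-3*b)/3


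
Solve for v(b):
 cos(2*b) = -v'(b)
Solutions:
 v(b) = C1 - sin(2*b)/2


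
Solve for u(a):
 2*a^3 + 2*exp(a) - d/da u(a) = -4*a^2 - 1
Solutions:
 u(a) = C1 + a^4/2 + 4*a^3/3 + a + 2*exp(a)


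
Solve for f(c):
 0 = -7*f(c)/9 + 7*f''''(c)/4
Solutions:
 f(c) = C1*exp(-sqrt(6)*c/3) + C2*exp(sqrt(6)*c/3) + C3*sin(sqrt(6)*c/3) + C4*cos(sqrt(6)*c/3)


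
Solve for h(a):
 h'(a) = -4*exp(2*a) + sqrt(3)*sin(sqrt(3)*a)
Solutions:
 h(a) = C1 - 2*exp(2*a) - cos(sqrt(3)*a)


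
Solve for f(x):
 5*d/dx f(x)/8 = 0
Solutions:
 f(x) = C1


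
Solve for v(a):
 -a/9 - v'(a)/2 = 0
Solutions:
 v(a) = C1 - a^2/9


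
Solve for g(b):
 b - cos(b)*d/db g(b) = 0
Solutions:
 g(b) = C1 + Integral(b/cos(b), b)


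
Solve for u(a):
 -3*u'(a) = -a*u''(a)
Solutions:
 u(a) = C1 + C2*a^4


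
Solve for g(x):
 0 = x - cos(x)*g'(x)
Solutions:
 g(x) = C1 + Integral(x/cos(x), x)


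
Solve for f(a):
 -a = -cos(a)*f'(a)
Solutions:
 f(a) = C1 + Integral(a/cos(a), a)


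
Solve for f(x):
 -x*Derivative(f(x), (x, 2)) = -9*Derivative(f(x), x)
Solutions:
 f(x) = C1 + C2*x^10


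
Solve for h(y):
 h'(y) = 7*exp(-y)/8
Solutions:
 h(y) = C1 - 7*exp(-y)/8


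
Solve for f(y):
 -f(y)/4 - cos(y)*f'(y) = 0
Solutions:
 f(y) = C1*(sin(y) - 1)^(1/8)/(sin(y) + 1)^(1/8)


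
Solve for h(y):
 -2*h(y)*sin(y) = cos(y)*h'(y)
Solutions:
 h(y) = C1*cos(y)^2


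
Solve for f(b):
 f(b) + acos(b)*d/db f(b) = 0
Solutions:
 f(b) = C1*exp(-Integral(1/acos(b), b))


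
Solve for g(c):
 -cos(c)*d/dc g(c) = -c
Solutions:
 g(c) = C1 + Integral(c/cos(c), c)


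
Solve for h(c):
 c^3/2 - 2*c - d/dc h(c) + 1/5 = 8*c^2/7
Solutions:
 h(c) = C1 + c^4/8 - 8*c^3/21 - c^2 + c/5


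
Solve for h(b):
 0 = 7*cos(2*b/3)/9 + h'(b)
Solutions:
 h(b) = C1 - 7*sin(2*b/3)/6


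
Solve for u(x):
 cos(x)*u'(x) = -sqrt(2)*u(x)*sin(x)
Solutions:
 u(x) = C1*cos(x)^(sqrt(2))


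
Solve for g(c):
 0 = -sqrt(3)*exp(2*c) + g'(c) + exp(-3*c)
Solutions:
 g(c) = C1 + sqrt(3)*exp(2*c)/2 + exp(-3*c)/3


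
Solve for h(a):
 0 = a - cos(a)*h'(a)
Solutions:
 h(a) = C1 + Integral(a/cos(a), a)


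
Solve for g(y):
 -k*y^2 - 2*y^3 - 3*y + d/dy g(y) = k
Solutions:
 g(y) = C1 + k*y^3/3 + k*y + y^4/2 + 3*y^2/2


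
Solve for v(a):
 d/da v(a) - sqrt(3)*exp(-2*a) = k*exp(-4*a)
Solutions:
 v(a) = C1 - k*exp(-4*a)/4 - sqrt(3)*exp(-2*a)/2


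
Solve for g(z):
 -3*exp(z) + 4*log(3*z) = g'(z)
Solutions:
 g(z) = C1 + 4*z*log(z) + 4*z*(-1 + log(3)) - 3*exp(z)


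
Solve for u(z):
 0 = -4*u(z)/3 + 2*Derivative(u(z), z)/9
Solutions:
 u(z) = C1*exp(6*z)


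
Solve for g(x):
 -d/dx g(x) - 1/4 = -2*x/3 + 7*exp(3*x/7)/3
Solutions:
 g(x) = C1 + x^2/3 - x/4 - 49*exp(3*x/7)/9


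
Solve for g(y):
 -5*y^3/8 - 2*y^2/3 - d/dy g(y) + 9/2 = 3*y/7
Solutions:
 g(y) = C1 - 5*y^4/32 - 2*y^3/9 - 3*y^2/14 + 9*y/2


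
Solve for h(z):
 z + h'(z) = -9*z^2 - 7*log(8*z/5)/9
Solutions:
 h(z) = C1 - 3*z^3 - z^2/2 - 7*z*log(z)/9 - 7*z*log(2)/3 + 7*z/9 + 7*z*log(5)/9


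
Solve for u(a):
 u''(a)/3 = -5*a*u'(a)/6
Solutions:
 u(a) = C1 + C2*erf(sqrt(5)*a/2)


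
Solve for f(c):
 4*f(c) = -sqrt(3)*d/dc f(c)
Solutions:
 f(c) = C1*exp(-4*sqrt(3)*c/3)


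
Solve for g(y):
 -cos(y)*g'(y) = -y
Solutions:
 g(y) = C1 + Integral(y/cos(y), y)


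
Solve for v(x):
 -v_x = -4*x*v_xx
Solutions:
 v(x) = C1 + C2*x^(5/4)


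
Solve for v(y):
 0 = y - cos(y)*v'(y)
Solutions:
 v(y) = C1 + Integral(y/cos(y), y)


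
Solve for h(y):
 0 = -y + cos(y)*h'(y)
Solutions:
 h(y) = C1 + Integral(y/cos(y), y)


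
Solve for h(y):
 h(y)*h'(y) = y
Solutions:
 h(y) = -sqrt(C1 + y^2)
 h(y) = sqrt(C1 + y^2)


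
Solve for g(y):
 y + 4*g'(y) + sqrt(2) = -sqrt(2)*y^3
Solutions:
 g(y) = C1 - sqrt(2)*y^4/16 - y^2/8 - sqrt(2)*y/4


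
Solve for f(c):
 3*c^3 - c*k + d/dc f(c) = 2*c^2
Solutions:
 f(c) = C1 - 3*c^4/4 + 2*c^3/3 + c^2*k/2


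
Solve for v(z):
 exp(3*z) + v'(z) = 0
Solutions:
 v(z) = C1 - exp(3*z)/3


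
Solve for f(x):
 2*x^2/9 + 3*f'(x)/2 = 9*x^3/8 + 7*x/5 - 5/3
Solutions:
 f(x) = C1 + 3*x^4/16 - 4*x^3/81 + 7*x^2/15 - 10*x/9


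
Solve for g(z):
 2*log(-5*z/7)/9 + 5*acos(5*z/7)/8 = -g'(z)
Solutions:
 g(z) = C1 - 2*z*log(-z)/9 - 5*z*acos(5*z/7)/8 - 2*z*log(5)/9 + 2*z/9 + 2*z*log(7)/9 + sqrt(49 - 25*z^2)/8


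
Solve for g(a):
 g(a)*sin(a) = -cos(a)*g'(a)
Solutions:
 g(a) = C1*cos(a)


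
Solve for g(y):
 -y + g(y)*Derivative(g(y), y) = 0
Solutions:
 g(y) = -sqrt(C1 + y^2)
 g(y) = sqrt(C1 + y^2)


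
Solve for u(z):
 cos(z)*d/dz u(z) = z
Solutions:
 u(z) = C1 + Integral(z/cos(z), z)


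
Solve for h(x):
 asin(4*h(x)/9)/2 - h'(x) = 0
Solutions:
 Integral(1/asin(4*_y/9), (_y, h(x))) = C1 + x/2


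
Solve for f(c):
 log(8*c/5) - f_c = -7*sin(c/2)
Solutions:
 f(c) = C1 + c*log(c) - c*log(5) - c + 3*c*log(2) - 14*cos(c/2)


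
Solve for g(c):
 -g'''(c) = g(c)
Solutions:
 g(c) = C3*exp(-c) + (C1*sin(sqrt(3)*c/2) + C2*cos(sqrt(3)*c/2))*exp(c/2)


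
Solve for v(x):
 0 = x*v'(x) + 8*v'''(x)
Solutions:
 v(x) = C1 + Integral(C2*airyai(-x/2) + C3*airybi(-x/2), x)


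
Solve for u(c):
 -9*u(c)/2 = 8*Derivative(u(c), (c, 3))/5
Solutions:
 u(c) = C3*exp(c*(-2^(2/3)*45^(1/3) + 3*5^(1/3)*6^(2/3))/16)*sin(3*2^(2/3)*3^(1/6)*5^(1/3)*c/8) + C4*exp(c*(-2^(2/3)*45^(1/3) + 3*5^(1/3)*6^(2/3))/16)*cos(3*2^(2/3)*3^(1/6)*5^(1/3)*c/8) + C5*exp(-c*(2^(2/3)*45^(1/3) + 3*5^(1/3)*6^(2/3))/16) + (C1*sin(3*2^(2/3)*3^(1/6)*5^(1/3)*c/8) + C2*cos(3*2^(2/3)*3^(1/6)*5^(1/3)*c/8))*exp(2^(2/3)*45^(1/3)*c/8)


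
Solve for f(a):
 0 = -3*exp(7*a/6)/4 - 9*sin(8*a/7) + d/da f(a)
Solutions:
 f(a) = C1 + 9*exp(7*a/6)/14 - 63*cos(8*a/7)/8


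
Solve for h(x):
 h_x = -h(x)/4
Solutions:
 h(x) = C1*exp(-x/4)


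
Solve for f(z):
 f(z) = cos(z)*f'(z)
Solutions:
 f(z) = C1*sqrt(sin(z) + 1)/sqrt(sin(z) - 1)


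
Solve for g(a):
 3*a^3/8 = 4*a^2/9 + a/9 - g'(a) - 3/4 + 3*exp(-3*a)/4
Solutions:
 g(a) = C1 - 3*a^4/32 + 4*a^3/27 + a^2/18 - 3*a/4 - exp(-3*a)/4


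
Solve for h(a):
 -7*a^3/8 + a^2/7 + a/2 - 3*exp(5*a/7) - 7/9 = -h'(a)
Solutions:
 h(a) = C1 + 7*a^4/32 - a^3/21 - a^2/4 + 7*a/9 + 21*exp(5*a/7)/5


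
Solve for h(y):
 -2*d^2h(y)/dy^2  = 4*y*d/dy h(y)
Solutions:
 h(y) = C1 + C2*erf(y)


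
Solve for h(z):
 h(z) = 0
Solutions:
 h(z) = 0


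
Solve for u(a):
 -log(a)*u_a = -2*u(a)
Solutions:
 u(a) = C1*exp(2*li(a))


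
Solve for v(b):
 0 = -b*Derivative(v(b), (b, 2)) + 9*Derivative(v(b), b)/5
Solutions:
 v(b) = C1 + C2*b^(14/5)


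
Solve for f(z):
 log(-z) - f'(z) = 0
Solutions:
 f(z) = C1 + z*log(-z) - z


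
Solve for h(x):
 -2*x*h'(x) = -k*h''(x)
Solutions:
 h(x) = C1 + C2*erf(x*sqrt(-1/k))/sqrt(-1/k)


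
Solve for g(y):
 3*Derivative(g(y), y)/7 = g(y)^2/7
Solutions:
 g(y) = -3/(C1 + y)


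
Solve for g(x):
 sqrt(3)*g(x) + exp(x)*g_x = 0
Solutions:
 g(x) = C1*exp(sqrt(3)*exp(-x))


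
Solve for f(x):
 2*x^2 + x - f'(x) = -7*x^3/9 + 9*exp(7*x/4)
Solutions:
 f(x) = C1 + 7*x^4/36 + 2*x^3/3 + x^2/2 - 36*exp(7*x/4)/7


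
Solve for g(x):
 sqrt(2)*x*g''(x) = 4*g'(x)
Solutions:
 g(x) = C1 + C2*x^(1 + 2*sqrt(2))


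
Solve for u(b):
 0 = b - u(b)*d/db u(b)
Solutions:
 u(b) = -sqrt(C1 + b^2)
 u(b) = sqrt(C1 + b^2)


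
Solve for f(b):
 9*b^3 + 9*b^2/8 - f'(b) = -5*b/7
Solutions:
 f(b) = C1 + 9*b^4/4 + 3*b^3/8 + 5*b^2/14


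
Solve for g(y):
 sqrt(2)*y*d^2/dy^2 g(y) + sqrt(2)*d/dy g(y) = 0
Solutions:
 g(y) = C1 + C2*log(y)


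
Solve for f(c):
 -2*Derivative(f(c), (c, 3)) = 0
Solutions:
 f(c) = C1 + C2*c + C3*c^2


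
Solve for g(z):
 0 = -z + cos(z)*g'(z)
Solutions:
 g(z) = C1 + Integral(z/cos(z), z)


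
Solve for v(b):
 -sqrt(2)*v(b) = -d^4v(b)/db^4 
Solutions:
 v(b) = C1*exp(-2^(1/8)*b) + C2*exp(2^(1/8)*b) + C3*sin(2^(1/8)*b) + C4*cos(2^(1/8)*b)


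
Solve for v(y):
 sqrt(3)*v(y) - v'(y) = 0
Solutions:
 v(y) = C1*exp(sqrt(3)*y)


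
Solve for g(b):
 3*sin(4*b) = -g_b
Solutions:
 g(b) = C1 + 3*cos(4*b)/4


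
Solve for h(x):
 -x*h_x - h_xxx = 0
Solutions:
 h(x) = C1 + Integral(C2*airyai(-x) + C3*airybi(-x), x)


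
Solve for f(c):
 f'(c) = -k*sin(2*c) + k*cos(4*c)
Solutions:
 f(c) = C1 + k*sin(4*c)/4 + k*cos(2*c)/2


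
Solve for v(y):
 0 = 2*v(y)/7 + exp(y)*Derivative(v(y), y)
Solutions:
 v(y) = C1*exp(2*exp(-y)/7)


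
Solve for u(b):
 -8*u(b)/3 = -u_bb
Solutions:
 u(b) = C1*exp(-2*sqrt(6)*b/3) + C2*exp(2*sqrt(6)*b/3)


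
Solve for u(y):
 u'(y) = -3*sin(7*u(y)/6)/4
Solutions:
 3*y/4 + 3*log(cos(7*u(y)/6) - 1)/7 - 3*log(cos(7*u(y)/6) + 1)/7 = C1


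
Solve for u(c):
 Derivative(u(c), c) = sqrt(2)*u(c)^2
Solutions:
 u(c) = -1/(C1 + sqrt(2)*c)


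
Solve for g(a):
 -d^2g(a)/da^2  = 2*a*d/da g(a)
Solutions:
 g(a) = C1 + C2*erf(a)


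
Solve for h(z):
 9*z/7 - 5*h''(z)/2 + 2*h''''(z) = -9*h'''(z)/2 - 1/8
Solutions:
 h(z) = C1 + C2*z + C3*exp(z*(-9 + sqrt(161))/8) + C4*exp(-z*(9 + sqrt(161))/8) + 3*z^3/35 + 683*z^2/1400


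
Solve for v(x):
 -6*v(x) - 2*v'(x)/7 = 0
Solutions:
 v(x) = C1*exp(-21*x)


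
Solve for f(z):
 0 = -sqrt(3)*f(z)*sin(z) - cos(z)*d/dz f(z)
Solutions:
 f(z) = C1*cos(z)^(sqrt(3))


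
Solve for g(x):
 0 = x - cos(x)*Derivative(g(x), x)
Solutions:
 g(x) = C1 + Integral(x/cos(x), x)


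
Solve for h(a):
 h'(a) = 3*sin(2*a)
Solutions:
 h(a) = C1 - 3*cos(2*a)/2


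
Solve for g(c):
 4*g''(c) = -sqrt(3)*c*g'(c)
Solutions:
 g(c) = C1 + C2*erf(sqrt(2)*3^(1/4)*c/4)


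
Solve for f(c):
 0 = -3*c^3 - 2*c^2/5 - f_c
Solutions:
 f(c) = C1 - 3*c^4/4 - 2*c^3/15


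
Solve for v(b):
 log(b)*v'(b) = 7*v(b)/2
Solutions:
 v(b) = C1*exp(7*li(b)/2)


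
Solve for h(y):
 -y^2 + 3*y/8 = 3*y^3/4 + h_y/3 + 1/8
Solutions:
 h(y) = C1 - 9*y^4/16 - y^3 + 9*y^2/16 - 3*y/8


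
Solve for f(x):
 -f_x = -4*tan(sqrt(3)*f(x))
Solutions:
 f(x) = sqrt(3)*(pi - asin(C1*exp(4*sqrt(3)*x)))/3
 f(x) = sqrt(3)*asin(C1*exp(4*sqrt(3)*x))/3


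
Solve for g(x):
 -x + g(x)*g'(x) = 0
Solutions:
 g(x) = -sqrt(C1 + x^2)
 g(x) = sqrt(C1 + x^2)


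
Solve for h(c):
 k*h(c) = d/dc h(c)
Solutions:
 h(c) = C1*exp(c*k)


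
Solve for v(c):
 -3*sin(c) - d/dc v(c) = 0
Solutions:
 v(c) = C1 + 3*cos(c)


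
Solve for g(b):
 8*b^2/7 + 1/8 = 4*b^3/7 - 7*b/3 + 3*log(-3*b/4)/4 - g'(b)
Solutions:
 g(b) = C1 + b^4/7 - 8*b^3/21 - 7*b^2/6 + 3*b*log(-b)/4 + b*(-12*log(2) - 7 + 6*log(3))/8


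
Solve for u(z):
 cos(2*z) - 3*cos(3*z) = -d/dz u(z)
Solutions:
 u(z) = C1 - sin(2*z)/2 + sin(3*z)


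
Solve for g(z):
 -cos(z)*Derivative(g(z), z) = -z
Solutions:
 g(z) = C1 + Integral(z/cos(z), z)


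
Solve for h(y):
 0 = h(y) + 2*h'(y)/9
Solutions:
 h(y) = C1*exp(-9*y/2)


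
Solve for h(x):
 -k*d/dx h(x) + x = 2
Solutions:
 h(x) = C1 + x^2/(2*k) - 2*x/k


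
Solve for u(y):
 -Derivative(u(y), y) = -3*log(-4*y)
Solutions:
 u(y) = C1 + 3*y*log(-y) + 3*y*(-1 + 2*log(2))


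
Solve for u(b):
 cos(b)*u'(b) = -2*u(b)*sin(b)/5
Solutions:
 u(b) = C1*cos(b)^(2/5)


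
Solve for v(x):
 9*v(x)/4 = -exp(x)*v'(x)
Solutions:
 v(x) = C1*exp(9*exp(-x)/4)


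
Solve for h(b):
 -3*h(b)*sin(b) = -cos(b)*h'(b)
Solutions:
 h(b) = C1/cos(b)^3


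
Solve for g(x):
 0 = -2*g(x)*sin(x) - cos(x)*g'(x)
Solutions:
 g(x) = C1*cos(x)^2


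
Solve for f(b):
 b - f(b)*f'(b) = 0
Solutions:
 f(b) = -sqrt(C1 + b^2)
 f(b) = sqrt(C1 + b^2)


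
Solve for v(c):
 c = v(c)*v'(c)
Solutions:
 v(c) = -sqrt(C1 + c^2)
 v(c) = sqrt(C1 + c^2)


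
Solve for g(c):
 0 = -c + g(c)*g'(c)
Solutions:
 g(c) = -sqrt(C1 + c^2)
 g(c) = sqrt(C1 + c^2)


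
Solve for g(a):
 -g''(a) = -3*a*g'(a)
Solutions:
 g(a) = C1 + C2*erfi(sqrt(6)*a/2)


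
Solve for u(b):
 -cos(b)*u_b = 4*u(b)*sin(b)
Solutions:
 u(b) = C1*cos(b)^4


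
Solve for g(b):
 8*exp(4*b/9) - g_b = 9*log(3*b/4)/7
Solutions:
 g(b) = C1 - 9*b*log(b)/7 + 9*b*(-log(3) + 1 + 2*log(2))/7 + 18*exp(4*b/9)


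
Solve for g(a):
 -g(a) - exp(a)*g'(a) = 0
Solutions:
 g(a) = C1*exp(exp(-a))


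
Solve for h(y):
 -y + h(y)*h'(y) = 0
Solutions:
 h(y) = -sqrt(C1 + y^2)
 h(y) = sqrt(C1 + y^2)


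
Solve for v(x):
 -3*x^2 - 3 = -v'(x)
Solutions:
 v(x) = C1 + x^3 + 3*x


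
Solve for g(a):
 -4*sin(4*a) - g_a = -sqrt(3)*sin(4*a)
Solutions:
 g(a) = C1 - sqrt(3)*cos(4*a)/4 + cos(4*a)


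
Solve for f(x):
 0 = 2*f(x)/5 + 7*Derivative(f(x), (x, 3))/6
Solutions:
 f(x) = C3*exp(x*(-12^(1/3)*35^(2/3) + 3*3^(1/3)*70^(2/3))/140)*sin(3^(5/6)*70^(2/3)*x/70) + C4*exp(x*(-12^(1/3)*35^(2/3) + 3*3^(1/3)*70^(2/3))/140)*cos(3^(5/6)*70^(2/3)*x/70) + C5*exp(-x*(12^(1/3)*35^(2/3) + 3*3^(1/3)*70^(2/3))/140) + (C1*sin(3^(5/6)*70^(2/3)*x/70) + C2*cos(3^(5/6)*70^(2/3)*x/70))*exp(12^(1/3)*35^(2/3)*x/70)


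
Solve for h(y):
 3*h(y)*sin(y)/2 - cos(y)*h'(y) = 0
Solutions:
 h(y) = C1/cos(y)^(3/2)


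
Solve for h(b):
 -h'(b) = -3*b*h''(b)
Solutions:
 h(b) = C1 + C2*b^(4/3)


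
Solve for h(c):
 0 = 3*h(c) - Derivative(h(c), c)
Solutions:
 h(c) = C1*exp(3*c)


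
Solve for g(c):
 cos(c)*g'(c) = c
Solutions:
 g(c) = C1 + Integral(c/cos(c), c)


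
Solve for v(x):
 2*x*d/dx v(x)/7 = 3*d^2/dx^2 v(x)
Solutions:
 v(x) = C1 + C2*erfi(sqrt(21)*x/21)


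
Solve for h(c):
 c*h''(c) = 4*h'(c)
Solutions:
 h(c) = C1 + C2*c^5


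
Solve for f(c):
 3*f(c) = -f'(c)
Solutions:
 f(c) = C1*exp(-3*c)


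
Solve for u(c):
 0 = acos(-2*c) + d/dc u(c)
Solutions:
 u(c) = C1 - c*acos(-2*c) - sqrt(1 - 4*c^2)/2


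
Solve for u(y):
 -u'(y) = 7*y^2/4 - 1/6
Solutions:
 u(y) = C1 - 7*y^3/12 + y/6


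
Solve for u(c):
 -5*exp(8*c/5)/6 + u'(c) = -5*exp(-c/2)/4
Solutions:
 u(c) = C1 + 25*exp(8*c/5)/48 + 5*exp(-c/2)/2


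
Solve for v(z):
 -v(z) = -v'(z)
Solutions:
 v(z) = C1*exp(z)


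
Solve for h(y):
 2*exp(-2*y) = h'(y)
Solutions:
 h(y) = C1 - exp(-2*y)


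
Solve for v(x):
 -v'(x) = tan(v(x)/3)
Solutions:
 v(x) = -3*asin(C1*exp(-x/3)) + 3*pi
 v(x) = 3*asin(C1*exp(-x/3))


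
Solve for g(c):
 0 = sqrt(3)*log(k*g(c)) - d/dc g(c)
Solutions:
 li(k*g(c))/k = C1 + sqrt(3)*c


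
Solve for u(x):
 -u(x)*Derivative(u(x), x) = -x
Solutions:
 u(x) = -sqrt(C1 + x^2)
 u(x) = sqrt(C1 + x^2)


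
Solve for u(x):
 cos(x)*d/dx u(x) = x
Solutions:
 u(x) = C1 + Integral(x/cos(x), x)


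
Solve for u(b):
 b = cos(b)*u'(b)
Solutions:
 u(b) = C1 + Integral(b/cos(b), b)


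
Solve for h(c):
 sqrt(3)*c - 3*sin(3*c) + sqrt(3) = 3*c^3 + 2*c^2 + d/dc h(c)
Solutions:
 h(c) = C1 - 3*c^4/4 - 2*c^3/3 + sqrt(3)*c^2/2 + sqrt(3)*c + cos(3*c)


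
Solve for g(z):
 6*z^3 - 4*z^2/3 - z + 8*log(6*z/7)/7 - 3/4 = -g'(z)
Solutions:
 g(z) = C1 - 3*z^4/2 + 4*z^3/9 + z^2/2 - 8*z*log(z)/7 - 8*z*log(6)/7 + 53*z/28 + 8*z*log(7)/7


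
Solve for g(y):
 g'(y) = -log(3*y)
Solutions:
 g(y) = C1 - y*log(y) - y*log(3) + y


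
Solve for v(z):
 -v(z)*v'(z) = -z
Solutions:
 v(z) = -sqrt(C1 + z^2)
 v(z) = sqrt(C1 + z^2)


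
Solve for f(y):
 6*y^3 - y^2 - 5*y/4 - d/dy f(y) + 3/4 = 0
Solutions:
 f(y) = C1 + 3*y^4/2 - y^3/3 - 5*y^2/8 + 3*y/4


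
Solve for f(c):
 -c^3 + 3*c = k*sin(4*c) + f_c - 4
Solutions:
 f(c) = C1 - c^4/4 + 3*c^2/2 + 4*c + k*cos(4*c)/4


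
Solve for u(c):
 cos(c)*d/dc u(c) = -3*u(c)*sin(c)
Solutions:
 u(c) = C1*cos(c)^3


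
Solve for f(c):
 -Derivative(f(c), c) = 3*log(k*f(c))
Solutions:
 li(k*f(c))/k = C1 - 3*c


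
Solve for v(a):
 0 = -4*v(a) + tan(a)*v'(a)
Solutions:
 v(a) = C1*sin(a)^4


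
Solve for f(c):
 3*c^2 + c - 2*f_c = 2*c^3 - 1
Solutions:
 f(c) = C1 - c^4/4 + c^3/2 + c^2/4 + c/2


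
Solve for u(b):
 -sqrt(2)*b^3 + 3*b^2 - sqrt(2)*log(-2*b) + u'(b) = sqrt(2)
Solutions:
 u(b) = C1 + sqrt(2)*b^4/4 - b^3 + sqrt(2)*b*log(-b) + sqrt(2)*b*log(2)


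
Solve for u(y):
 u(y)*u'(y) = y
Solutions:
 u(y) = -sqrt(C1 + y^2)
 u(y) = sqrt(C1 + y^2)


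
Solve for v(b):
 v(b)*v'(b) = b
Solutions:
 v(b) = -sqrt(C1 + b^2)
 v(b) = sqrt(C1 + b^2)


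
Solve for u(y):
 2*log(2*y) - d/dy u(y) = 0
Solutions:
 u(y) = C1 + 2*y*log(y) - 2*y + y*log(4)


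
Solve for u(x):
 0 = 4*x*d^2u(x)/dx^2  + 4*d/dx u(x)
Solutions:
 u(x) = C1 + C2*log(x)


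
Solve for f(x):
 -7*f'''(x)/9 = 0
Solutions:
 f(x) = C1 + C2*x + C3*x^2


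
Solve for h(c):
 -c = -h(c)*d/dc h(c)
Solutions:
 h(c) = -sqrt(C1 + c^2)
 h(c) = sqrt(C1 + c^2)


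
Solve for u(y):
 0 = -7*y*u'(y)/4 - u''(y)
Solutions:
 u(y) = C1 + C2*erf(sqrt(14)*y/4)


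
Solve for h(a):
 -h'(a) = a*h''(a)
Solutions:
 h(a) = C1 + C2*log(a)


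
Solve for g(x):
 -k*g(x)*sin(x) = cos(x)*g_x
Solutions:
 g(x) = C1*exp(k*log(cos(x)))


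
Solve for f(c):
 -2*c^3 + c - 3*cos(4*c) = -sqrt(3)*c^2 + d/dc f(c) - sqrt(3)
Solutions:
 f(c) = C1 - c^4/2 + sqrt(3)*c^3/3 + c^2/2 + sqrt(3)*c - 3*sin(4*c)/4


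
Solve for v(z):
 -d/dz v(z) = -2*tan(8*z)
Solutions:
 v(z) = C1 - log(cos(8*z))/4


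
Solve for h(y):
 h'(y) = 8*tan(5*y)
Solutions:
 h(y) = C1 - 8*log(cos(5*y))/5


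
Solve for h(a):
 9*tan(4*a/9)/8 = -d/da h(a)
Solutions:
 h(a) = C1 + 81*log(cos(4*a/9))/32


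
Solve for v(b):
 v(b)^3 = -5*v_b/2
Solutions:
 v(b) = -sqrt(10)*sqrt(-1/(C1 - 2*b))/2
 v(b) = sqrt(10)*sqrt(-1/(C1 - 2*b))/2


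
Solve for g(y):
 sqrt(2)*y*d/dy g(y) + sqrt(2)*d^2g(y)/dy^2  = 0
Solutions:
 g(y) = C1 + C2*erf(sqrt(2)*y/2)


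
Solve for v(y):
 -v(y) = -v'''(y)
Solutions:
 v(y) = C3*exp(y) + (C1*sin(sqrt(3)*y/2) + C2*cos(sqrt(3)*y/2))*exp(-y/2)


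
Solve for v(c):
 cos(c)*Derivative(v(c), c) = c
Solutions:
 v(c) = C1 + Integral(c/cos(c), c)


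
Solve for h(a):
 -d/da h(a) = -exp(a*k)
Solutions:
 h(a) = C1 + exp(a*k)/k


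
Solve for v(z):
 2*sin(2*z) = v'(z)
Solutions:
 v(z) = C1 - cos(2*z)


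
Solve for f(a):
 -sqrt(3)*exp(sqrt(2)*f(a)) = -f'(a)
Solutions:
 f(a) = sqrt(2)*(2*log(-1/(C1 + sqrt(3)*a)) - log(2))/4


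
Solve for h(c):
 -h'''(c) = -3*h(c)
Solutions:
 h(c) = C3*exp(3^(1/3)*c) + (C1*sin(3^(5/6)*c/2) + C2*cos(3^(5/6)*c/2))*exp(-3^(1/3)*c/2)


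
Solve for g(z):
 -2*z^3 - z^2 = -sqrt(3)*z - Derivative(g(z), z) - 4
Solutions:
 g(z) = C1 + z^4/2 + z^3/3 - sqrt(3)*z^2/2 - 4*z


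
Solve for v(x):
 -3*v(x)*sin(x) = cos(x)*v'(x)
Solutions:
 v(x) = C1*cos(x)^3


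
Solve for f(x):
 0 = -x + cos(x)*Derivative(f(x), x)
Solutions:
 f(x) = C1 + Integral(x/cos(x), x)


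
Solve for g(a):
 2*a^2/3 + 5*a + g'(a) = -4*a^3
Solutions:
 g(a) = C1 - a^4 - 2*a^3/9 - 5*a^2/2


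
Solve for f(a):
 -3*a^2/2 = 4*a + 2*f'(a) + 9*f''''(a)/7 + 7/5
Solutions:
 f(a) = C1 + C4*exp(-42^(1/3)*a/3) - a^3/4 - a^2 - 7*a/10 + (C2*sin(14^(1/3)*3^(5/6)*a/6) + C3*cos(14^(1/3)*3^(5/6)*a/6))*exp(42^(1/3)*a/6)


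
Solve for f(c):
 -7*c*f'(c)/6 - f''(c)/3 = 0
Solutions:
 f(c) = C1 + C2*erf(sqrt(7)*c/2)


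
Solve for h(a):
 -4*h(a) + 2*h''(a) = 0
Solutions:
 h(a) = C1*exp(-sqrt(2)*a) + C2*exp(sqrt(2)*a)


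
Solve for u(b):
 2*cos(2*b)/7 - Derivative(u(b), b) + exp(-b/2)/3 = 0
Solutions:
 u(b) = C1 + sin(2*b)/7 - 2*exp(-b/2)/3


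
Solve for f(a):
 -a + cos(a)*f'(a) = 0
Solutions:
 f(a) = C1 + Integral(a/cos(a), a)


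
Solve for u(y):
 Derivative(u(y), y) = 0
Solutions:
 u(y) = C1


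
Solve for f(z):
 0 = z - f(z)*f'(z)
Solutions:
 f(z) = -sqrt(C1 + z^2)
 f(z) = sqrt(C1 + z^2)


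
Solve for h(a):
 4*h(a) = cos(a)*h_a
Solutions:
 h(a) = C1*(sin(a)^2 + 2*sin(a) + 1)/(sin(a)^2 - 2*sin(a) + 1)


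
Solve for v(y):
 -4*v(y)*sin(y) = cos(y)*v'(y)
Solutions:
 v(y) = C1*cos(y)^4


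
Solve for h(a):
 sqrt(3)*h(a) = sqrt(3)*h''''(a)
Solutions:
 h(a) = C1*exp(-a) + C2*exp(a) + C3*sin(a) + C4*cos(a)


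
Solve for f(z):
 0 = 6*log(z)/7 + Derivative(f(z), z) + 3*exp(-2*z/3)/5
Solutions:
 f(z) = C1 - 6*z*log(z)/7 + 6*z/7 + 9*exp(-2*z/3)/10


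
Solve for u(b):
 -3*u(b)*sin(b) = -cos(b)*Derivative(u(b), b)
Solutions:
 u(b) = C1/cos(b)^3


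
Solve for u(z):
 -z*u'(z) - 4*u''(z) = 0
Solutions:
 u(z) = C1 + C2*erf(sqrt(2)*z/4)


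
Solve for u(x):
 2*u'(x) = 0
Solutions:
 u(x) = C1


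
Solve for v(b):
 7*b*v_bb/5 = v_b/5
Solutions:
 v(b) = C1 + C2*b^(8/7)


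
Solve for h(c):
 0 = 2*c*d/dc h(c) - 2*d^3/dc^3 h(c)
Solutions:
 h(c) = C1 + Integral(C2*airyai(c) + C3*airybi(c), c)


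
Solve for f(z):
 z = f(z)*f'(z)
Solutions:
 f(z) = -sqrt(C1 + z^2)
 f(z) = sqrt(C1 + z^2)


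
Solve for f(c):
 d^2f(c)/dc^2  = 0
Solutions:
 f(c) = C1 + C2*c


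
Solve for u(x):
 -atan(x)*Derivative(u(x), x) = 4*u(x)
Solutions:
 u(x) = C1*exp(-4*Integral(1/atan(x), x))


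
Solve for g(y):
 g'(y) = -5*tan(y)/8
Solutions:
 g(y) = C1 + 5*log(cos(y))/8


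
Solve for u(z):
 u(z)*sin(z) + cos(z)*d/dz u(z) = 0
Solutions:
 u(z) = C1*cos(z)


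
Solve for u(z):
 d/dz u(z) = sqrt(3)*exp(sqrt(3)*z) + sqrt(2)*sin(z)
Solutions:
 u(z) = C1 + exp(sqrt(3)*z) - sqrt(2)*cos(z)


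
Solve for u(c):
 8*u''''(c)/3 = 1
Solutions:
 u(c) = C1 + C2*c + C3*c^2 + C4*c^3 + c^4/64


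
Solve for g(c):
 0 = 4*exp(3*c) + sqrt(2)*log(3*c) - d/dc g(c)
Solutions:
 g(c) = C1 + sqrt(2)*c*log(c) + sqrt(2)*c*(-1 + log(3)) + 4*exp(3*c)/3


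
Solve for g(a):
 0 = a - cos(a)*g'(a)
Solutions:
 g(a) = C1 + Integral(a/cos(a), a)


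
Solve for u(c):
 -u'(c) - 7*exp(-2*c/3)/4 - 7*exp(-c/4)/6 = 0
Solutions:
 u(c) = C1 + 21*exp(-2*c/3)/8 + 14*exp(-c/4)/3


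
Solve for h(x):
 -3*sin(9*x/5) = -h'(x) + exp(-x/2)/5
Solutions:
 h(x) = C1 - 5*cos(9*x/5)/3 - 2*exp(-x/2)/5


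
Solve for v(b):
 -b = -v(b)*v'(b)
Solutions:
 v(b) = -sqrt(C1 + b^2)
 v(b) = sqrt(C1 + b^2)


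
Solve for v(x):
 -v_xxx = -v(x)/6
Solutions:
 v(x) = C3*exp(6^(2/3)*x/6) + (C1*sin(2^(2/3)*3^(1/6)*x/4) + C2*cos(2^(2/3)*3^(1/6)*x/4))*exp(-6^(2/3)*x/12)


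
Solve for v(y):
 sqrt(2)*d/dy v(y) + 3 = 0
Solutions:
 v(y) = C1 - 3*sqrt(2)*y/2


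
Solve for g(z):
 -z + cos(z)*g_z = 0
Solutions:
 g(z) = C1 + Integral(z/cos(z), z)


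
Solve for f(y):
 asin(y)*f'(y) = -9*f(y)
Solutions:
 f(y) = C1*exp(-9*Integral(1/asin(y), y))


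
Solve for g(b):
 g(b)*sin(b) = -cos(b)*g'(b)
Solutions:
 g(b) = C1*cos(b)


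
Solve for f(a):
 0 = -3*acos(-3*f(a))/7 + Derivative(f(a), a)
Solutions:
 Integral(1/acos(-3*_y), (_y, f(a))) = C1 + 3*a/7


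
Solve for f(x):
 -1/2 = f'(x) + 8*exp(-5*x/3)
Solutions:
 f(x) = C1 - x/2 + 24*exp(-5*x/3)/5


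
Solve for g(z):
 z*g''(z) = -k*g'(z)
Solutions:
 g(z) = C1 + z^(1 - re(k))*(C2*sin(log(z)*Abs(im(k))) + C3*cos(log(z)*im(k)))


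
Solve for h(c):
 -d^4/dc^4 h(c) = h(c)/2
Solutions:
 h(c) = (C1*sin(2^(1/4)*c/2) + C2*cos(2^(1/4)*c/2))*exp(-2^(1/4)*c/2) + (C3*sin(2^(1/4)*c/2) + C4*cos(2^(1/4)*c/2))*exp(2^(1/4)*c/2)


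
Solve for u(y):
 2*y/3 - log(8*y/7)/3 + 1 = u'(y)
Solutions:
 u(y) = C1 + y^2/3 - y*log(y)/3 - y*log(2) + y*log(7)/3 + 4*y/3


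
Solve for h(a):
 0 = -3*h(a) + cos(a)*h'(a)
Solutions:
 h(a) = C1*(sin(a) + 1)^(3/2)/(sin(a) - 1)^(3/2)


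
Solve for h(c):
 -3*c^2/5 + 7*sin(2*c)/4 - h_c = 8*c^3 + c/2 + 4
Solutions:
 h(c) = C1 - 2*c^4 - c^3/5 - c^2/4 - 4*c - 7*cos(2*c)/8


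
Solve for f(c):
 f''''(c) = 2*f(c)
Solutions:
 f(c) = C1*exp(-2^(1/4)*c) + C2*exp(2^(1/4)*c) + C3*sin(2^(1/4)*c) + C4*cos(2^(1/4)*c)


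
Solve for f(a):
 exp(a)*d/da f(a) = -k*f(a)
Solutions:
 f(a) = C1*exp(k*exp(-a))


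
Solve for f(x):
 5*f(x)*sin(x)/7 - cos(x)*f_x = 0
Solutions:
 f(x) = C1/cos(x)^(5/7)


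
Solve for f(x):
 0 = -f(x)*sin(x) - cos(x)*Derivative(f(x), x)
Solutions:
 f(x) = C1*cos(x)


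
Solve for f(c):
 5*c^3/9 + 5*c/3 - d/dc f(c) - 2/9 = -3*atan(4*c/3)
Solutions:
 f(c) = C1 + 5*c^4/36 + 5*c^2/6 + 3*c*atan(4*c/3) - 2*c/9 - 9*log(16*c^2 + 9)/8


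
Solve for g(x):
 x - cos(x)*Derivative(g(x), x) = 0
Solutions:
 g(x) = C1 + Integral(x/cos(x), x)


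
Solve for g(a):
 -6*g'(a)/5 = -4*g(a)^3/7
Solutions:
 g(a) = -sqrt(42)*sqrt(-1/(C1 + 10*a))/2
 g(a) = sqrt(42)*sqrt(-1/(C1 + 10*a))/2


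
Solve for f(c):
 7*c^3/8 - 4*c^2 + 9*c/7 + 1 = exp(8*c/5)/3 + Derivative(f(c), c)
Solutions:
 f(c) = C1 + 7*c^4/32 - 4*c^3/3 + 9*c^2/14 + c - 5*exp(8*c/5)/24


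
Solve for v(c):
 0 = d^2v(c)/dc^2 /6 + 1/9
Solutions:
 v(c) = C1 + C2*c - c^2/3


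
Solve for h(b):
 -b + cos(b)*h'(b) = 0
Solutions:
 h(b) = C1 + Integral(b/cos(b), b)


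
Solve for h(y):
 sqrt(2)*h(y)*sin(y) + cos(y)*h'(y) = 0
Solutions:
 h(y) = C1*cos(y)^(sqrt(2))


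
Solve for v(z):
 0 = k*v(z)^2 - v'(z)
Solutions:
 v(z) = -1/(C1 + k*z)


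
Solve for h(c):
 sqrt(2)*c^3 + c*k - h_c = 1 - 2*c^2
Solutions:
 h(c) = C1 + sqrt(2)*c^4/4 + 2*c^3/3 + c^2*k/2 - c


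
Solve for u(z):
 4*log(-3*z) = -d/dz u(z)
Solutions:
 u(z) = C1 - 4*z*log(-z) + 4*z*(1 - log(3))


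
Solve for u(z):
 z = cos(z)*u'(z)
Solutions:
 u(z) = C1 + Integral(z/cos(z), z)


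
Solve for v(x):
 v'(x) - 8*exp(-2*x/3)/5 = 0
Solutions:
 v(x) = C1 - 12*exp(-2*x/3)/5


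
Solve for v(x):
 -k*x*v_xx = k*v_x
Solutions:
 v(x) = C1 + C2*log(x)


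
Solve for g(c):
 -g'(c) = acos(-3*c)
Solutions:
 g(c) = C1 - c*acos(-3*c) - sqrt(1 - 9*c^2)/3


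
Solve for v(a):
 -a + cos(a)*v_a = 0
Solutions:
 v(a) = C1 + Integral(a/cos(a), a)


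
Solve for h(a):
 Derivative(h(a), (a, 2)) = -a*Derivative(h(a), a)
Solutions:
 h(a) = C1 + C2*erf(sqrt(2)*a/2)


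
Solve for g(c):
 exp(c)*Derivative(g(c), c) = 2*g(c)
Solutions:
 g(c) = C1*exp(-2*exp(-c))


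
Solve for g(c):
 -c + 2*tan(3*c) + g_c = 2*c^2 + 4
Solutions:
 g(c) = C1 + 2*c^3/3 + c^2/2 + 4*c + 2*log(cos(3*c))/3


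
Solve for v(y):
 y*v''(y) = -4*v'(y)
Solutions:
 v(y) = C1 + C2/y^3


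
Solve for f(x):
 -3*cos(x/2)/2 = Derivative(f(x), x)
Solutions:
 f(x) = C1 - 3*sin(x/2)


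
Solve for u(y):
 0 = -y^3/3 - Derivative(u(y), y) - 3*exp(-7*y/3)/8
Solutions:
 u(y) = C1 - y^4/12 + 9*exp(-7*y/3)/56


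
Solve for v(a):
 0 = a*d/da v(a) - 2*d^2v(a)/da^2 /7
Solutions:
 v(a) = C1 + C2*erfi(sqrt(7)*a/2)


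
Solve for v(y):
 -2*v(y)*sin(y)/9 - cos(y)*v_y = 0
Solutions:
 v(y) = C1*cos(y)^(2/9)


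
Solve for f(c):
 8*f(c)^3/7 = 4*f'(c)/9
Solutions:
 f(c) = -sqrt(14)*sqrt(-1/(C1 + 18*c))/2
 f(c) = sqrt(14)*sqrt(-1/(C1 + 18*c))/2


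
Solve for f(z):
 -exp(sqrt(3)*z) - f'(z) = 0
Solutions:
 f(z) = C1 - sqrt(3)*exp(sqrt(3)*z)/3


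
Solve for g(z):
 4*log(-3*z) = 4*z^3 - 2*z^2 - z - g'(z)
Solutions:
 g(z) = C1 + z^4 - 2*z^3/3 - z^2/2 - 4*z*log(-z) + 4*z*(1 - log(3))


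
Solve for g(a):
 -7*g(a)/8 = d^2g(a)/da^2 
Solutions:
 g(a) = C1*sin(sqrt(14)*a/4) + C2*cos(sqrt(14)*a/4)


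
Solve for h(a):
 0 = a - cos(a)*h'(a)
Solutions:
 h(a) = C1 + Integral(a/cos(a), a)


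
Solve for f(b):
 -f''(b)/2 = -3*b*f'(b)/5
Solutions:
 f(b) = C1 + C2*erfi(sqrt(15)*b/5)


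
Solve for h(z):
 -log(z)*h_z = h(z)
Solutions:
 h(z) = C1*exp(-li(z))


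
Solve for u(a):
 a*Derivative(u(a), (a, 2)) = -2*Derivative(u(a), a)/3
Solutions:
 u(a) = C1 + C2*a^(1/3)


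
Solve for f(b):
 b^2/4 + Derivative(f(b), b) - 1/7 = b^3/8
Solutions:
 f(b) = C1 + b^4/32 - b^3/12 + b/7


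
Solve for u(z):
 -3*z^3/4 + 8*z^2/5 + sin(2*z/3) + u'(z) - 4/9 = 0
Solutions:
 u(z) = C1 + 3*z^4/16 - 8*z^3/15 + 4*z/9 + 3*cos(2*z/3)/2


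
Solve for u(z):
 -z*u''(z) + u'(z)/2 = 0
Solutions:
 u(z) = C1 + C2*z^(3/2)


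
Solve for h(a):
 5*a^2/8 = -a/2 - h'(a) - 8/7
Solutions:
 h(a) = C1 - 5*a^3/24 - a^2/4 - 8*a/7


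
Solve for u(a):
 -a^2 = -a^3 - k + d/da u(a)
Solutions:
 u(a) = C1 + a^4/4 - a^3/3 + a*k


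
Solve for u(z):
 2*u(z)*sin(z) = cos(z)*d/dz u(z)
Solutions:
 u(z) = C1/cos(z)^2


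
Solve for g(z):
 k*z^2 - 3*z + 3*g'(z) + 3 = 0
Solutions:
 g(z) = C1 - k*z^3/9 + z^2/2 - z


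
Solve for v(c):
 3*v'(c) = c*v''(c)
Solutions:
 v(c) = C1 + C2*c^4


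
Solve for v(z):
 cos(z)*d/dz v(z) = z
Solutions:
 v(z) = C1 + Integral(z/cos(z), z)


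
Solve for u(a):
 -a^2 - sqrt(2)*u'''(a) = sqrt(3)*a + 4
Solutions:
 u(a) = C1 + C2*a + C3*a^2 - sqrt(2)*a^5/120 - sqrt(6)*a^4/48 - sqrt(2)*a^3/3


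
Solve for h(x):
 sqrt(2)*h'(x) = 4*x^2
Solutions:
 h(x) = C1 + 2*sqrt(2)*x^3/3


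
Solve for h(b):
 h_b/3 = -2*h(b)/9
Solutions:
 h(b) = C1*exp(-2*b/3)


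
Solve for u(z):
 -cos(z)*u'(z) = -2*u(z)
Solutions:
 u(z) = C1*(sin(z) + 1)/(sin(z) - 1)


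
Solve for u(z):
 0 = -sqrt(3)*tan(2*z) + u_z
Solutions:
 u(z) = C1 - sqrt(3)*log(cos(2*z))/2


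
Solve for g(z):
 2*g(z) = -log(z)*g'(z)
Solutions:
 g(z) = C1*exp(-2*li(z))


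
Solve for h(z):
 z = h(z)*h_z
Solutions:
 h(z) = -sqrt(C1 + z^2)
 h(z) = sqrt(C1 + z^2)


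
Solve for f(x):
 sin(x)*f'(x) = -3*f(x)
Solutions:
 f(x) = C1*(cos(x) + 1)^(3/2)/(cos(x) - 1)^(3/2)


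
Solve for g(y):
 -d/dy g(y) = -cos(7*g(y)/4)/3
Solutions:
 -y/3 - 2*log(sin(7*g(y)/4) - 1)/7 + 2*log(sin(7*g(y)/4) + 1)/7 = C1


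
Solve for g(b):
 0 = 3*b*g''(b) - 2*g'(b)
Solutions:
 g(b) = C1 + C2*b^(5/3)


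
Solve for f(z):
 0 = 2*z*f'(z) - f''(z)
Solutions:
 f(z) = C1 + C2*erfi(z)


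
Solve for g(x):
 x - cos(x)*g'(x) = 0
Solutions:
 g(x) = C1 + Integral(x/cos(x), x)


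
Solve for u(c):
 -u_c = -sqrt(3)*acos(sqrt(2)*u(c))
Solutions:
 Integral(1/acos(sqrt(2)*_y), (_y, u(c))) = C1 + sqrt(3)*c


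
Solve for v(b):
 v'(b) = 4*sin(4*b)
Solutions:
 v(b) = C1 - cos(4*b)


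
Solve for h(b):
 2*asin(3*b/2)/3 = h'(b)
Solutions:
 h(b) = C1 + 2*b*asin(3*b/2)/3 + 2*sqrt(4 - 9*b^2)/9


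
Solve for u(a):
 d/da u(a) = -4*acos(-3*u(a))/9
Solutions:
 Integral(1/acos(-3*_y), (_y, u(a))) = C1 - 4*a/9


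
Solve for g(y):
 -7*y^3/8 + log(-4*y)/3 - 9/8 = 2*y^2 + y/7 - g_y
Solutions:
 g(y) = C1 + 7*y^4/32 + 2*y^3/3 + y^2/14 - y*log(-y)/3 + y*(35 - 16*log(2))/24


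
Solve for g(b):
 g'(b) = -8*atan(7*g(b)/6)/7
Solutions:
 Integral(1/atan(7*_y/6), (_y, g(b))) = C1 - 8*b/7


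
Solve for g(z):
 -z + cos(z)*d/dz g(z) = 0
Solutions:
 g(z) = C1 + Integral(z/cos(z), z)


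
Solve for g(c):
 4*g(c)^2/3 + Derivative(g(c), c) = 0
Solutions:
 g(c) = 3/(C1 + 4*c)


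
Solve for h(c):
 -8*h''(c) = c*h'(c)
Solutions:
 h(c) = C1 + C2*erf(c/4)


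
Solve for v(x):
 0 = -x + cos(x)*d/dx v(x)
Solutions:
 v(x) = C1 + Integral(x/cos(x), x)


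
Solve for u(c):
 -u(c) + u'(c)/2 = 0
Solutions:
 u(c) = C1*exp(2*c)


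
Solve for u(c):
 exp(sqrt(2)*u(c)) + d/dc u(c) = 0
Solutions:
 u(c) = sqrt(2)*(2*log(1/(C1 + c)) - log(2))/4


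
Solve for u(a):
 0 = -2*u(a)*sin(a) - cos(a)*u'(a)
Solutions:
 u(a) = C1*cos(a)^2


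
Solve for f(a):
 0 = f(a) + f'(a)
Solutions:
 f(a) = C1*exp(-a)


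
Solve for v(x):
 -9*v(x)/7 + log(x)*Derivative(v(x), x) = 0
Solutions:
 v(x) = C1*exp(9*li(x)/7)


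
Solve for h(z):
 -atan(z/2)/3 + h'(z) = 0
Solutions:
 h(z) = C1 + z*atan(z/2)/3 - log(z^2 + 4)/3


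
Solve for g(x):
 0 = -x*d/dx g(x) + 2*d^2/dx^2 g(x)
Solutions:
 g(x) = C1 + C2*erfi(x/2)


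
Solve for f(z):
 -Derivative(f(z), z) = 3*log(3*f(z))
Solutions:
 Integral(1/(log(_y) + log(3)), (_y, f(z)))/3 = C1 - z
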